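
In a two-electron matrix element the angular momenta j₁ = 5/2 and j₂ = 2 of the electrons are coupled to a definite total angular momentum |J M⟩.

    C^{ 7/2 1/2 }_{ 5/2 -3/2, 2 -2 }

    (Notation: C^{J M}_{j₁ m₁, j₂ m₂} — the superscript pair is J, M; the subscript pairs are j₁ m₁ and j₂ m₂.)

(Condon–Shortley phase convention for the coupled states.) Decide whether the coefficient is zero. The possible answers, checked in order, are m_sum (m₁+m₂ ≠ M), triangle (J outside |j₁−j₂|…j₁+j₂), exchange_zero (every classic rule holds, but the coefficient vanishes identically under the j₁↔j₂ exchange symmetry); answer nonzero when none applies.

m_sum

m-sum: m₁+m₂ = -3/2+(-2) = -7/2, M = 1/2  ✗ ⇒ coefficient is 0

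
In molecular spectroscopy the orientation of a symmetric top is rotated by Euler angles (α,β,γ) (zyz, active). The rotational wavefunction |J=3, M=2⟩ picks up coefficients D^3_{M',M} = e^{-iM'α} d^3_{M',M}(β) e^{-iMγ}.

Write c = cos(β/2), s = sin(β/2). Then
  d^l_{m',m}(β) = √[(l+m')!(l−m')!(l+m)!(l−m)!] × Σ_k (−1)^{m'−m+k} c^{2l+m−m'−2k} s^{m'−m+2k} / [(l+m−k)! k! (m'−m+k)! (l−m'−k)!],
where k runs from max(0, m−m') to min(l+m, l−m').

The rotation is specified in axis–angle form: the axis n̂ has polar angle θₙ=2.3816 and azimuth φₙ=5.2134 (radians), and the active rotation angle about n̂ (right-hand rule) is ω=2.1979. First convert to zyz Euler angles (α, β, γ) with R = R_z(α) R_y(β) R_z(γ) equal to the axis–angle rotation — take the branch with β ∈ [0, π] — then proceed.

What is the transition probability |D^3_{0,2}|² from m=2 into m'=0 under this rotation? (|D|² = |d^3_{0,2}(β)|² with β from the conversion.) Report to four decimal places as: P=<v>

Axis–angle → zyz. n̂ = (sinθₙcosφₙ, sinθₙsinφₙ, cosθₙ) = (+0.330895, -0.604247, -0.724841), ω = 2.1979.
R = I cosω + sinω [n̂]ₓ + (1−cosω) n̂n̂ᵀ gives
  R = [-0.413061, +0.269657, -0.869865; -0.904195, -0.007439, +0.427056; +0.108688, +0.962928, +0.246895]
β = atan2(√(R₁₃²+R₂₃²), R₃₃) = 1.321321; α = atan2(R₂₃, R₁₃) mod 2π = 2.685215; γ = atan2(R₃₂, −R₃₁) mod 2π = 1.683193
Split into d^3_{0,2}(β=1.3213) × two z-phases.
Half-angle: c=0.789587, s=0.613639. N=√(6·6·120·1)=65.726707
k∈{2,3} keeps every argument non-negative
  k=2: (−1)^0·65.7267/(12)·0.7896^4·0.6136^2 = +0.801652
  k=3: (−1)^1·65.7267/(12)·0.7896^2·0.6136^4 = -0.484185
d^3_{0,2}(1.3213) = +0.801652 -0.484185 = +0.317467
|D^3_{0,2}|² = |d^3_{0,2}(β)|² = (+0.317467)² = 0.100785 (the z-rotation phases have unit modulus)

P=0.1008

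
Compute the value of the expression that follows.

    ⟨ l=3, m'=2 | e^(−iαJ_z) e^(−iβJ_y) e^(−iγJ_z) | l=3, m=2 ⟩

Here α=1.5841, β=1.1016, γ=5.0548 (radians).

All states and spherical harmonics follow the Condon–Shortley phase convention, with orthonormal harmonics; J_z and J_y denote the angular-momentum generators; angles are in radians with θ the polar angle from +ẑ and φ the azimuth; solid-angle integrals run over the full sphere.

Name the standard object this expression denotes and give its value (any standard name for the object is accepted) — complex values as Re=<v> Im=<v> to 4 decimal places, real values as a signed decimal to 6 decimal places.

Wigner D-matrix element, Re=-0.2570 Im=0.2215

This is a Wigner D-matrix element — the rotation-matrix element ⟨l m'| R(α,β,γ) |l m⟩ in the angular-momentum basis.
Split into d^3_{2,2}(β=1.1016) × two z-phases.
c=cos(1.101600/2)=0.852106, s=sin(1.101600/2)=0.523369; N=√[120·1·120·1]=120.000000
The bounds max(0,m−m')=0 and min(l+m,l−m')=1 give 2 terms
  k=0: (−1)^0·120.0000/(120)·0.8521^6·0.5234^0 = +0.382791
  k=1: (−1)^1·120.0000/(24)·0.8521^4·0.5234^2 = -0.722039
d^3_{2,2}(1.1016) = +0.382791 -0.722039 = -0.339248
Phases: e^{-i·(2)·1.5841}=-0.999646+0.026604i, e^{-i·(2)·5.0548}=-0.774532+0.632535i ⇒ D=-0.256956+0.221501i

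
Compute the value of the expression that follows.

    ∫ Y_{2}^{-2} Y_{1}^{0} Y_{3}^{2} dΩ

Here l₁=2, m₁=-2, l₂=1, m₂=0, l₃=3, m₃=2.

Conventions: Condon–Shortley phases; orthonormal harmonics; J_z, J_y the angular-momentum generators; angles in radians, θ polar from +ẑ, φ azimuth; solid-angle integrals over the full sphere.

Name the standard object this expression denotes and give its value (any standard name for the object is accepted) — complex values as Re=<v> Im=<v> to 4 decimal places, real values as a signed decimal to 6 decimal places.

Gaunt coefficient, +0.184674

This is a Gaunt coefficient — the integral of a triple product of spherical harmonics over the sphere.
m-sum 0 ✓  L=6 even ✓  1≤3≤3 ✓
Π(2lᵢ+1) = 5×3×7 = 105
triangle coeff Δ(2,1,3) = 1/105
Σ_t [0,0]: t=0:+1/4 = 1/4
(3j)²=3/35 [(2 1 3; 0 0 0)], sign=-1
Σ_t [0,0]: t=0:+1/24 = 1/24
(3j)²=1/21 [(2 1 3; -2 0 2)], sign=-1
⇒ 4πI² = 3/7
I = (+1)√(3/7/(4π)) = 0.18467439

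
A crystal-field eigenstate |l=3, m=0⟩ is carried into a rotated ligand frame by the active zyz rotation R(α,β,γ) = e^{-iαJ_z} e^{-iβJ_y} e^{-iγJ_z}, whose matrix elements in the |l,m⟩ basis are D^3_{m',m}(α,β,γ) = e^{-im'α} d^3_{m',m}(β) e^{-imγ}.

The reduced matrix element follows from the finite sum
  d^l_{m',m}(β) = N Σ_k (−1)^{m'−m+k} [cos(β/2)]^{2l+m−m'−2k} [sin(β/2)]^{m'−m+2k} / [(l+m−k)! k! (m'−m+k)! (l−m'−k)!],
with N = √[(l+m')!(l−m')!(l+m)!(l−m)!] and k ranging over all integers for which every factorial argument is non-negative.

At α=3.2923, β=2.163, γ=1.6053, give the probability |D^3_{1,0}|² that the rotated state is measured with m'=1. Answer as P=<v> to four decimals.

First d^3_{1,0}(β=2.1630), then the phase factors e^{-i(1)α} and e^{-i(0)γ}:
Half-angle: c=0.470005, s=0.882664. N=√(24·2·6·6)=41.569219
Admissible k: 0..2 (factorial args all ≥0)
  k=0: (−1)^1·41.5692/(12)·0.4700^5·0.8827^1 = -0.070129
  k=1: (−1)^2·41.5692/(4)·0.4700^3·0.8827^3 = +0.742002
  k=2: (−1)^3·41.5692/(12)·0.4700^1·0.8827^5 = -0.872307
d^3_{1,0}(2.1630) = -0.070129 +0.742002 -0.872307 = -0.200435
|D^3_{1,0}|² = |d^3_{1,0}(β)|² = (-0.200435)² = 0.040174 (the z-rotation phases have unit modulus)

P=0.0402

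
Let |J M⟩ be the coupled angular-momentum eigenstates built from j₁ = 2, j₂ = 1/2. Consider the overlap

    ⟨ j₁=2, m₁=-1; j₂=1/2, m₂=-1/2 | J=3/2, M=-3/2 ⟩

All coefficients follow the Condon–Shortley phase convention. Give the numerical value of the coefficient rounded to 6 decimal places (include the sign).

+0.447214

√[4·1!3!0!/5! · 1!3!0!1!0!3!] = √(36/5)
  +(−1)^0/∏(0,1,3,0,0,0)! = 1/6  (running 1/6)
⟨..|..⟩ = √(36/5)·(1/6) = +0.447214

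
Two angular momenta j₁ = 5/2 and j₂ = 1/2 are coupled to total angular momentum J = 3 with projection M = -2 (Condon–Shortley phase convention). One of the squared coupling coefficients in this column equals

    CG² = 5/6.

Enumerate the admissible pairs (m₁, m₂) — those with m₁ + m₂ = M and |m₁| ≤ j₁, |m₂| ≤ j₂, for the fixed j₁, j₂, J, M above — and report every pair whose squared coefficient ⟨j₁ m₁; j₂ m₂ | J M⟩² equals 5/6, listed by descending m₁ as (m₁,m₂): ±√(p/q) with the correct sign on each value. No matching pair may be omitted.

Admissible pairs with m₁+m₂ = M = -2: (-5/2,1/2), (-3/2,-1/2)
  (m₁,m₂)=(-3/2,-1/2): CG² = 5/6, CG = +√(5/6)   ← matches the target
  (m₁,m₂)=(-5/2,1/2): CG² = 1/6, CG = +√(1/6)
Pairs with CG² = 5/6: (-3/2,-1/2): +√(5/6)

(-3/2,-1/2): +√(5/6)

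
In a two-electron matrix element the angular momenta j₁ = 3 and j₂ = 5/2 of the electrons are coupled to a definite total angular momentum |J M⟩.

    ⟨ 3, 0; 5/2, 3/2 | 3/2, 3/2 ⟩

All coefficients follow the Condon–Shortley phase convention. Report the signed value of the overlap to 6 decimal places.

−√(6/35) = -0.414039

j₁+j₂−J=4  J+j₁−j₂=2  J−j₁+j₂=1  j₁+j₂+J+1=8
(j₁±m₁, j₂±m₂, J±M) = (3,3,4,1,3,0)
P² = 864/35
sum k=3..3:
  [3] −1/12 = -1/12
S = -1/12
C² = P²·S² = 6/35 ; C = -0.414039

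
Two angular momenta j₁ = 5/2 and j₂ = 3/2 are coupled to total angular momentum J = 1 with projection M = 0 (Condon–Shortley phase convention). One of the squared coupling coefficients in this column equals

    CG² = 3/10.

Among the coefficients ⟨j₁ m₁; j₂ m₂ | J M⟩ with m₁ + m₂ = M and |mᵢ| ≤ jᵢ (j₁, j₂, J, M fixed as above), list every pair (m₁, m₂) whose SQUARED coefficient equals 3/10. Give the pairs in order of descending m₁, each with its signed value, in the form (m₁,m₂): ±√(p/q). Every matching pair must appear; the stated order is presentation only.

(1/2,-1/2): −√(3/10); (-1/2,1/2): +√(3/10)

Admissible pairs with m₁+m₂ = M = 0: (-3/2,3/2), (-1/2,1/2), (1/2,-1/2), (3/2,-3/2)
  (m₁,m₂)=(3/2,-3/2): CG² = 1/5, CG = +√(1/5)
  (m₁,m₂)=(1/2,-1/2): CG² = 3/10, CG = −√(3/10)   ← matches the target
  (m₁,m₂)=(-1/2,1/2): CG² = 3/10, CG = +√(3/10)   ← matches the target
  (m₁,m₂)=(-3/2,3/2): CG² = 1/5, CG = −√(1/5)
Pairs with CG² = 3/10: (1/2,-1/2): −√(3/10); (-1/2,1/2): +√(3/10)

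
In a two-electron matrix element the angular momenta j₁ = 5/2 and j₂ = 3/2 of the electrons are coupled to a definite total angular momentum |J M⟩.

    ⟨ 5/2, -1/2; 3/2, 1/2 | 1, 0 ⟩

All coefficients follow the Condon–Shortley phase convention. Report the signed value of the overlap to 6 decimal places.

+0.547723  (= +√(3/10))

triangle: 3!*2!*0!/6! = 12/720
(j±m)!: 2!*3!*2!*1!*1!*1! = 24
prefactor² = (2J+1)*Δ*N² = 6/5
  k=2: +1/(2!*1!*1!*0!*1!*0!) = 1/2
Σ = 1/2  ⇒  CG² = 6/5*(1/2)² = 3/10
CG = +√(3/10) = +0.547723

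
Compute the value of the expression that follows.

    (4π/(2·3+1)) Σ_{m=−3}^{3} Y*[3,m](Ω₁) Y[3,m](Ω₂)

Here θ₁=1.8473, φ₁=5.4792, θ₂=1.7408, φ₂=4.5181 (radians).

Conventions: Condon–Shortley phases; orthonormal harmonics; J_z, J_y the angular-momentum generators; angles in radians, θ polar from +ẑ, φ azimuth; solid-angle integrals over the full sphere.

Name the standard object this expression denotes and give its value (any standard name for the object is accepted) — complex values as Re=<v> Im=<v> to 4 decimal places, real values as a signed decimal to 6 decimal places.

This sum is the spherical-harmonic addition theorem: it equals the Legendre polynomial P_l(cos γ) of the angle γ between the two directions.
Summing Y*_{l m}(θ₁,φ₁)·Y_{l m}(θ₂,φ₂) over m ∈ [−3, 3]; prefactor 4π/(2·3+1) = 1.795196:
  m=-3: (-0.276895, -0.247617) × (0.219859, -0.333487) = (-0.143455, 0.037900)  (running Σ = (-0.143455, 0.037900))
  m=-2: (0.009596, 0.258025) × (0.155435, 0.063634) = (-0.014928, 0.040717)  (running Σ = (-0.158382, 0.078617))
  m=-1: (-0.135336, 0.140463) × (0.052695, -0.267799) = (0.030484, 0.043645)  (running Σ = (-0.127898, 0.122261))
  m=0: (0.267663, -0.000000) × (0.180373, 0.000000) = (0.048279, 0.000000)  (running Σ = (-0.079619, 0.122261))
  m=1: (0.135336, 0.140463) × (-0.052695, -0.267799) = (0.030484, -0.043645)  (running Σ = (-0.049135, 0.078617))
  m=2: (0.009596, -0.258025) × (0.155435, -0.063634) = (-0.014928, -0.040717)  (running Σ = (-0.064062, 0.037900))
  m=3: (0.276895, -0.247617) × (-0.219859, -0.333487) = (-0.143455, -0.037900)  (running Σ = (-0.207517, 0.000000))
Accumulated sum (-0.207517, 0.000000); after 4π/(2l+1) scaling, (-0.372534, 0.000000) ⇒ P_3 = -0.372534

Legendre polynomial (addition theorem), -0.372534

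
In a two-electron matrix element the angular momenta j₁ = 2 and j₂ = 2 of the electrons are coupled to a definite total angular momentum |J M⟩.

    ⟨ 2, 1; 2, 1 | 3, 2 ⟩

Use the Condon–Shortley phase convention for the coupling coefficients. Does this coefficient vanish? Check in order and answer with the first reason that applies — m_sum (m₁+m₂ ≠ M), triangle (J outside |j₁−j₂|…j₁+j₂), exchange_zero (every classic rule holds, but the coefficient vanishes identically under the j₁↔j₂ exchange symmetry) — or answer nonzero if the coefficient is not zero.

exchange_zero

m-sum: m₁+m₂ = 1+1 = 2, M = 2  ✓
triangle: |j₁−j₂| = 0 ≤ J = 3 ≤ j₁+j₂ = 4  ✓
exchange: j₁=j₂ and m₁=m₂, and (−1)^(j₁+j₂−J) = (−1)^1 = −1 forces ⟨j₁m₁;j₂m₂|JM⟩ = −⟨j₂m₂;j₁m₁|JM⟩ = −⟨j₁m₁;j₂m₂|JM⟩ ⇒ the coefficient vanishes identically
Racah sum check: Σ_k collapses to 0 ⇒ CG = 0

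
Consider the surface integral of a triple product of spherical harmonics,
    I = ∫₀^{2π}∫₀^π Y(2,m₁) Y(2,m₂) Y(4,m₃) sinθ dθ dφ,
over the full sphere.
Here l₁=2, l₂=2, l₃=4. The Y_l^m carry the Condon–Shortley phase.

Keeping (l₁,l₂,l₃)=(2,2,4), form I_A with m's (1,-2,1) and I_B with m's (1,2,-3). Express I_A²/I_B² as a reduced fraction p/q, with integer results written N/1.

1/7

l's match ⇒ only the (l;m) 3-j factors differ between A and B.
A: triangle coeff Δ(2,2,4) = 1/630; Σ_t [0,0]: t=0:+1/144 = 1/144; (3j)²=1/126 [(2 2 4; 1 -2 1)], sign=-1
B: triangle coeff Δ(2,2,4) = 1/630; Σ_t [0,0]: t=0:+1/144 = 1/144; (3j)²=1/18 [(2 2 4; 1 2 -3)], sign=-1
I_A²/I_B² = (1/126)/(1/18) = 1/7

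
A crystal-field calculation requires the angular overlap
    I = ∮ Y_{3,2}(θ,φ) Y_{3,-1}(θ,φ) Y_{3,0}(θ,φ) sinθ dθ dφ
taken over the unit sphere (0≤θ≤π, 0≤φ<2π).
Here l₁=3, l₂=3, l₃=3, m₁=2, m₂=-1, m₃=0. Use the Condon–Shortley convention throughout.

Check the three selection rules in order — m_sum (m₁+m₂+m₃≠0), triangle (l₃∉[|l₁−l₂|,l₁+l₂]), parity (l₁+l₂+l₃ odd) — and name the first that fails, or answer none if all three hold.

m_sum

Σmᵢ = 1  ✗
l₃∈[|l₁−l₂|,l₁+l₂]=[0,6], have l₃=3
Σlᵢ = 9 ⇒ odd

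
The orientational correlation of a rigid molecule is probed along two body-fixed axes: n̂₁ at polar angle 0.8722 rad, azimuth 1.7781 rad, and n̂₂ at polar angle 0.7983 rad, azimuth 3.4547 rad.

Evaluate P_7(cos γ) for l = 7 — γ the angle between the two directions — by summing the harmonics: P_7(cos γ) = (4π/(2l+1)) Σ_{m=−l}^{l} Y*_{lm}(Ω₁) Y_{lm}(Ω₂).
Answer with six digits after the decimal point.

Summing Y*_{l m}(θ₁,φ₁)·Y_{l m}(θ₂,φ₂) over m ∈ [−7, 7]; prefactor 4π/(2·7+1) = 0.837758:
  m=-7: Y*=(0.076644, -0.009216)  Y=(0.028113, 0.039299)  product (0.002517, 0.002753)
  m=-6: Y*=(-0.077917, -0.229743)  Y=(-0.053386, -0.167905)  product (-0.034415, 0.025348)
  m=-5: Y*=(-0.363935, 0.215333)  Y=(-0.001939, 0.368615)  product (-0.078669, -0.134569)
  m=-4: Y*=(0.260571, 0.284468)  Y=(0.140539, -0.426421)  product (0.157924, -0.071134)
  m=-3: Y*=(0.004817, -0.006720)  Y=(-0.114684, 0.156806)  product (0.000501, 0.001526)
  m=-2: Y*=(0.325832, 0.143405)  Y=(-0.211103, 0.152698)  product (-0.090682, 0.019481)
  m=-1: Y*=(0.035136, -0.167054)  Y=(0.309335, -0.100149)  product (-0.005862, -0.055194)
  m=+0: Y*=(0.311259, -0.000000)  Y=(0.171161, 0.000000)  product (0.053275, 0.000000)
  m=+1: Y*=(-0.035136, -0.167054)  Y=(-0.309335, -0.100149)  product (-0.005862, 0.055194)
  m=+2: Y*=(0.325832, -0.143405)  Y=(-0.211103, -0.152698)  product (-0.090682, -0.019481)
  m=+3: Y*=(-0.004817, -0.006720)  Y=(0.114684, 0.156806)  product (0.000501, -0.001526)
  m=+4: Y*=(0.260571, -0.284468)  Y=(0.140539, 0.426421)  product (0.157924, 0.071134)
  m=+5: Y*=(0.363935, 0.215333)  Y=(0.001939, 0.368615)  product (-0.078669, 0.134569)
  m=+6: Y*=(-0.077917, 0.229743)  Y=(-0.053386, 0.167905)  product (-0.034415, -0.025348)
  m=+7: Y*=(-0.076644, -0.009216)  Y=(-0.028113, 0.039299)  product (0.002517, -0.002753)
Total Σ_m = (-0.044096, -0.000000). Multiply by 0.837758: (-0.036942, -0.000000). P_7(cos γ) = -0.036942

-0.036942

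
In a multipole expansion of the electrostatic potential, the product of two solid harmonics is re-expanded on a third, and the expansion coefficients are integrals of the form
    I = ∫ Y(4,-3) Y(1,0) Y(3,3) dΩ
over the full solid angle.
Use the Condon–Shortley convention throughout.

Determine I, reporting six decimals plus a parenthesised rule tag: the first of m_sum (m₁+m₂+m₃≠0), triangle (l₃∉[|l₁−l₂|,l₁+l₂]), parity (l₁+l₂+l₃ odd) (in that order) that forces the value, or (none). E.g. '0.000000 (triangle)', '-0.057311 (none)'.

Rules hold: Σm=0, L=8 even, 3≤3≤5.
N = 9·3·7 = 189
Δ = 2!·6!·0!/9! = 1/252
Racah Σ t=1..1: t=1:−1/36 = -1/36
⇒ 3j(4 1 3; 0 0 0)² = 4/63, sgn +1
Racah Σ t=1..1: t=1:−1/720 = -1/720
⇒ 3j(4 1 3; -3 0 3)² = 1/36, sgn -1
4πI² = N·(3j₀)²·(3jₘ)² = 1/3
I = -1·√(0.333333/4π) = -0.16286750
No selection rule forces the value: the integral is nonzero (none).

-0.162868 (none)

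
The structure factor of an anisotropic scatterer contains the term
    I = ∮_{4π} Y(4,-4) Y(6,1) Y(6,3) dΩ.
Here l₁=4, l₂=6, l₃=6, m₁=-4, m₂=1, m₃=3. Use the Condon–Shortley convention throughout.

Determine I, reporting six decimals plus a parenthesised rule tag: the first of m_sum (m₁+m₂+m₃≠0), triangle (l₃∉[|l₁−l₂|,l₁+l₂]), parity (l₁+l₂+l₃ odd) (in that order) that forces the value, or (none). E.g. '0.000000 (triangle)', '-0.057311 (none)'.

-0.167630 (none)

m-sum 0 ✓  L=16 even ✓  2≤6≤10 ✓
Π(2lᵢ+1) = 9×13×13 = 1521
triangle coeff Δ(4,6,6) = 1/15315300
Σ_t [0,4]: t=0:+1/829440 t=1:−1/25920 t=2:+1/9216 t=3:−1/25920 t=4:+1/829440 = 7/207360
(3j)²=28/2431 [(4 6 6; 0 0 0)], sign=+1
Σ_t [4,4]: t=4:+1/414720 = 1/414720
(3j)²=49/2431 [(4 6 6; -4 1 3)], sign=-1
⇒ 4πI² = 12348/34969
I = (-1)√(12348/34969/(4π)) = -0.16763001
No selection rule forces the value: the integral is nonzero (none).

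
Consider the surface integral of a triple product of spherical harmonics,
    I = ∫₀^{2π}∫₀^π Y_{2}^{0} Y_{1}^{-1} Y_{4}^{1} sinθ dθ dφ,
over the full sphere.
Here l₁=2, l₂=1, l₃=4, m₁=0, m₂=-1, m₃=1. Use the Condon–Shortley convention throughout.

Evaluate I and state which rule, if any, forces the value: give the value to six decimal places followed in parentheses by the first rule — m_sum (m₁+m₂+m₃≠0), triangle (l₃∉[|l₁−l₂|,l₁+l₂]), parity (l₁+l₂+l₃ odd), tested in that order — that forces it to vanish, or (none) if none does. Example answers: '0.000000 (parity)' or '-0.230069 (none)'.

|2−1|≤4≤2+1 violated ⇒ I = 0

0.000000 (triangle)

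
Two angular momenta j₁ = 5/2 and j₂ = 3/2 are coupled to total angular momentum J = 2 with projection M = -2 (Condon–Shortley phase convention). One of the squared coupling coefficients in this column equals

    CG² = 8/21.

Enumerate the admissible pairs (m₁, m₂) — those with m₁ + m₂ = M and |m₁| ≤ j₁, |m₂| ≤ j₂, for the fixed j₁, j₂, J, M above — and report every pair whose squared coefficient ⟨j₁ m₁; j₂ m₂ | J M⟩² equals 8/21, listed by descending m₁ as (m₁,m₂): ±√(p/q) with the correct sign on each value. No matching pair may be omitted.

(-3/2,-1/2): −√(8/21)

Admissible pairs with m₁+m₂ = M = -2: (-5/2,1/2), (-3/2,-1/2), (-1/2,-3/2)
  (m₁,m₂)=(-1/2,-3/2): CG² = 1/7, CG = +√(1/7)
  (m₁,m₂)=(-3/2,-1/2): CG² = 8/21, CG = −√(8/21)   ← matches the target
  (m₁,m₂)=(-5/2,1/2): CG² = 10/21, CG = +√(10/21)
Pairs with CG² = 8/21: (-3/2,-1/2): −√(8/21)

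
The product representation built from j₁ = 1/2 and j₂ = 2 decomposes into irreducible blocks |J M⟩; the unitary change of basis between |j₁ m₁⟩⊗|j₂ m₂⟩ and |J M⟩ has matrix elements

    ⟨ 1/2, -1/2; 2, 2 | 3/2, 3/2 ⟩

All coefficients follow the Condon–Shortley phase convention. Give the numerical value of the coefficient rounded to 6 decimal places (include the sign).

−√(4/5) = -0.894427

√[4·1!0!3!/5! · 0!1!4!0!3!0!] = √(144/5)
  +(−1)^1/∏(1,0,0,3,0,0)! = -1/6  (running -1/6)
⟨..|..⟩ = √(144/5)·(-1/6) = -0.894427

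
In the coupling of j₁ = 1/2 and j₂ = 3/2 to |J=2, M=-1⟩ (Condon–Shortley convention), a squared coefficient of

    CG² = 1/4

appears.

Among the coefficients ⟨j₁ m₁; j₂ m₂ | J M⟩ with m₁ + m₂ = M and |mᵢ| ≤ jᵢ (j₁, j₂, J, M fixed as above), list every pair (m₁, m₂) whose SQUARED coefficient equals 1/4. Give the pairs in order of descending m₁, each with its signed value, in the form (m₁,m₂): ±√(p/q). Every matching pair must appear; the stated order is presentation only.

(1/2,-3/2): +√(1/4)

Admissible pairs with m₁+m₂ = M = -1: (-1/2,-1/2), (1/2,-3/2)
  (m₁,m₂)=(1/2,-3/2): CG² = 1/4, CG = +√(1/4)   ← matches the target
  (m₁,m₂)=(-1/2,-1/2): CG² = 3/4, CG = +√(3/4)
Pairs with CG² = 1/4: (1/2,-3/2): +√(1/4)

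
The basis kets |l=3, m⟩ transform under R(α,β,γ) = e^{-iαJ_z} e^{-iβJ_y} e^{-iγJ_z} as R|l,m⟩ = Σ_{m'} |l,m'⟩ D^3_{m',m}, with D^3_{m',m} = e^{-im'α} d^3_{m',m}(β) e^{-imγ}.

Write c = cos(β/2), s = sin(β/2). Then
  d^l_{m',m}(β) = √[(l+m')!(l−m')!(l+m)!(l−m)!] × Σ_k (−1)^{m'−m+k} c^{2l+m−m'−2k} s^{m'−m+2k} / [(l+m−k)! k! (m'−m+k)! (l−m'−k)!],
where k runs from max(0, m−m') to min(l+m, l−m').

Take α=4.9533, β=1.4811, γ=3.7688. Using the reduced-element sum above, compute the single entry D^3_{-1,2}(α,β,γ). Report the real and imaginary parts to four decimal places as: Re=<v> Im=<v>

Re=-0.3859 Im=-0.2405

Split into d^3_{-1,2}(β=1.4811) × two z-phases.
Half-angle: c=0.738098, s=0.674694. N=√(2·24·120·1)=75.894664
k∈{3,4} keeps every argument non-negative
  k=3: (−1)^0·75.8947/(12)·0.7381^3·0.6747^3 = +0.781073
  k=4: (−1)^1·75.8947/(24)·0.7381^1·0.6747^5 = -0.326323
d^3_{-1,2}(1.4811) = +0.781073 -0.326323 = +0.454750
D = (+0.238587-0.971121i)·(+0.454750)·(+0.311130-0.950367i) = -0.385942-0.240513i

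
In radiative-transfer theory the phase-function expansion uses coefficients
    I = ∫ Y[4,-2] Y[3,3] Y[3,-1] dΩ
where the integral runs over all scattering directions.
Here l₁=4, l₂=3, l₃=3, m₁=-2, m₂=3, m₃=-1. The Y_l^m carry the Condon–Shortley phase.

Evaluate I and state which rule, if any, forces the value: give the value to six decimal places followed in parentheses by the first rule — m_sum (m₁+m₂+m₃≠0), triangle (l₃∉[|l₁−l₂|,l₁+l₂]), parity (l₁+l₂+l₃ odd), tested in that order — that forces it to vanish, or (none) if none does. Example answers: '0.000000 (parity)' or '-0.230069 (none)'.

Checks pass: Σm=0; 10 even; l₃=3∈[1,7].
(2·4+1)(2·3+1)(2·3+1) = 441
Δ: 4! 4! 2! / 11! → 1/34650
sum: t=1:−1/72 t=2:+1/16 t=3:−1/72 = 5/144
3j²(4 3 3; 0 0 0) = Δ·Π!·Σ² = 2/77  (sign -1)
sum: t=4:+1/192 = 1/192
3j²(4 3 3; -2 3 -1) = Δ·Π!·Σ² = 3/77  (sign +1)
combine: 4πI² = 441·2/77·3/77 = 54/121
take √, sign -1: I = -0.18845135
No selection rule forces the value: the integral is nonzero (none).

-0.188451 (none)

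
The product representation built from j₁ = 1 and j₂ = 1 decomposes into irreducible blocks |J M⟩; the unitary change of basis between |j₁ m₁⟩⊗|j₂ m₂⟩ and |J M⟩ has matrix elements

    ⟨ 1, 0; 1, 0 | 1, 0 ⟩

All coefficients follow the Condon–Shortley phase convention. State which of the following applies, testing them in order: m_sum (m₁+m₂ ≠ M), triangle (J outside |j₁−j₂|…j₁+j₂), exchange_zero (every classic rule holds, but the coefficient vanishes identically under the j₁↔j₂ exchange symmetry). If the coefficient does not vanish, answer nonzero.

exchange_zero

m-sum: m₁+m₂ = 0+0 = 0, M = 0  ✓
triangle: |j₁−j₂| = 0 ≤ J = 1 ≤ j₁+j₂ = 2  ✓
exchange: j₁=j₂ and m₁=m₂, and (−1)^(j₁+j₂−J) = (−1)^1 = −1 forces ⟨j₁m₁;j₂m₂|JM⟩ = −⟨j₂m₂;j₁m₁|JM⟩ = −⟨j₁m₁;j₂m₂|JM⟩ ⇒ the coefficient vanishes identically
Racah sum check: Σ_k collapses to 0 ⇒ CG = 0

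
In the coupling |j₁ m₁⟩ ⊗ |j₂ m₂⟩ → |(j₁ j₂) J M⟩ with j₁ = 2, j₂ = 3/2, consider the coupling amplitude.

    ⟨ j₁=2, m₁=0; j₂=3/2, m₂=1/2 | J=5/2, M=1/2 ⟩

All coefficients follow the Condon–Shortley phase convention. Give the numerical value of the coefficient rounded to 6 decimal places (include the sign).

triangle: 1!·3!·2!/7! = 12/5040
(j±m)!: 2!·2!·2!·1!·3!·2! = 96
prefactor² = (2J+1)·Δ·N² = 48/35
  k=0: +1/(0!·1!·2!·2!·1!·0!) = 1/4
  k=1: −1/(1!·0!·1!·1!·2!·1!) = -1/2
Σ = -1/4  ⇒  CG² = 48/35·(-1/4)² = 3/35
CG = −√(3/35) = -0.292770

−√(3/35) ≈ -0.292770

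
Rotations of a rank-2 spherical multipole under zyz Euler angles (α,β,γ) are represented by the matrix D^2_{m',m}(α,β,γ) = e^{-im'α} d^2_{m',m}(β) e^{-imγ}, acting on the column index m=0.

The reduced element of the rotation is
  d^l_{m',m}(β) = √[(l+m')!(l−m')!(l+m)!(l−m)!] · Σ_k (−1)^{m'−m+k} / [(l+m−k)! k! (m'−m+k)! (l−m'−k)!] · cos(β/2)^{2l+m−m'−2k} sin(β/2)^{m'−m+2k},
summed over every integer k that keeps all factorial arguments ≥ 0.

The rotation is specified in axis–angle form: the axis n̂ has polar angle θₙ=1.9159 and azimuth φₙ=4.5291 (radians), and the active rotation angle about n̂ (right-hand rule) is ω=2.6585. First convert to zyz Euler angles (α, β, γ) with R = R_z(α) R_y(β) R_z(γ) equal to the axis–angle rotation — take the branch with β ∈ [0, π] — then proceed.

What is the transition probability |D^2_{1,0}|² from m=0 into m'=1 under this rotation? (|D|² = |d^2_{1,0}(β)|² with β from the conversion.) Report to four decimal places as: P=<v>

P=0.3710

Axis–angle → zyz. n̂ = (sinθₙcosφₙ, sinθₙsinφₙ, cosθₙ) = (-0.171518, -0.925278, -0.338294), ω = 2.6585.
R = I cosω + sinω [n̂]ₓ + (1−cosω) n̂n̂ᵀ gives
  R = [-0.830092, +0.456387, -0.320403; +0.142098, +0.728740, +0.669885; +0.539217, +0.510538, -0.669773]
β = atan2(√(R₁₃²+R₂₃²), R₃₃) = 2.304700; α = atan2(R₂₃, R₁₃) mod 2π = 2.016930; γ = atan2(R₃₂, −R₃₁) mod 2π = 2.383508
D^2_{1,0}(2.0169,2.3047,2.3835) = e^{-i·1·2.0169}·d^2_{1,0}(2.3047)·e^{-i·0·2.3835}. Compute d first:
c=cos(2.304700/2)=0.406342, s=sin(2.304700/2)=0.913721; N=√[6·1·2·2]=4.898979
k: max(0,(0)−(1))=0 … min(2+(0),2−(1))=1
  k=0: (−1)^1·4.8990/(2)·0.4063^3·0.9137^1 = -0.150163
  k=1: (−1)^2·4.8990/(2)·0.4063^1·0.9137^3 = +0.759291
d^2_{1,0}(2.3047) = -0.150163 +0.759291 = +0.609128
|D^2_{1,0}|² = |d^2_{1,0}(β)|² = (+0.609128)² = 0.371036 (the z-rotation phases have unit modulus)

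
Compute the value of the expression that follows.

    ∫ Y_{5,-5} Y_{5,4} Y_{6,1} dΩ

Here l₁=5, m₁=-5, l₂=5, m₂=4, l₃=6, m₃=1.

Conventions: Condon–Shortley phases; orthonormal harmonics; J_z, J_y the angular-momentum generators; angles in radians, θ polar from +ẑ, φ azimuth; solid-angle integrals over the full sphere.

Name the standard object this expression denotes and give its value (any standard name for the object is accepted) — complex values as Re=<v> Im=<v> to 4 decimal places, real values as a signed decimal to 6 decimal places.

Gaunt coefficient, -0.094319

This is a Gaunt coefficient — the integral of a triple product of spherical harmonics over the sphere.
Rules hold: Σm=0, L=16 even, 0≤6≤10.
N = 11·11·13 = 1573
Δ = 4!·6!·6!/17! = 1/28588560
Racah Σ t=0..4: t=0:+1/345600 t=1:−1/13824 t=2:+1/5184 t=3:−1/13824 t=4:+1/345600 = 7/129600
⇒ 3j(5 5 6; 0 0 0)² = 80/7293, sgn +1
Racah Σ t=4..4: t=4:+1/2073600 = 1/2073600
⇒ 3j(5 5 6; -5 4 1)² = 63/9724, sgn -1
4πI² = N·(3j₀)²·(3jₘ)² = 420/3757
I = -1·√(0.111791/4π) = -0.09431898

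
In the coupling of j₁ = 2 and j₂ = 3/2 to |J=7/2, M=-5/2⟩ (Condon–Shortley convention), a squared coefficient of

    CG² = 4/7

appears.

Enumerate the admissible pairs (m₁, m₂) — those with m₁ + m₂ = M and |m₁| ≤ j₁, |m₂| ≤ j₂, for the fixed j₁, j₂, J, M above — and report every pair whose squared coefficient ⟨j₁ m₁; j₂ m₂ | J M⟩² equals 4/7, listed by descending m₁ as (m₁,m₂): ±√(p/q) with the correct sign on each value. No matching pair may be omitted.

Admissible pairs with m₁+m₂ = M = -5/2: (-2,-1/2), (-1,-3/2)
  (m₁,m₂)=(-1,-3/2): CG² = 4/7, CG = +√(4/7)   ← matches the target
  (m₁,m₂)=(-2,-1/2): CG² = 3/7, CG = +√(3/7)
Pairs with CG² = 4/7: (-1,-3/2): +√(4/7)

(-1,-3/2): +√(4/7)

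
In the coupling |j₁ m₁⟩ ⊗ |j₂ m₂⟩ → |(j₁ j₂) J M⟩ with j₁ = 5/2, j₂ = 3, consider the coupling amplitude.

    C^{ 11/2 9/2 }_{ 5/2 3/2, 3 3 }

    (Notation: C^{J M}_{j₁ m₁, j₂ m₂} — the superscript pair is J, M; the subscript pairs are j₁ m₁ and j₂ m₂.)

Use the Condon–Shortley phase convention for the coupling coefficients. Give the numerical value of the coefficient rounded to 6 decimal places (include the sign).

+0.674200  (= +√(5/11))

√[12·0!5!6!/12! · 4!1!6!0!10!1!] = √(1492992000/11)
  +(−1)^0/∏(0,0,1,6,4,0)! = 1/17280  (running 1/17280)
⟨..|..⟩ = √(1492992000/11)·(1/17280) = +0.674200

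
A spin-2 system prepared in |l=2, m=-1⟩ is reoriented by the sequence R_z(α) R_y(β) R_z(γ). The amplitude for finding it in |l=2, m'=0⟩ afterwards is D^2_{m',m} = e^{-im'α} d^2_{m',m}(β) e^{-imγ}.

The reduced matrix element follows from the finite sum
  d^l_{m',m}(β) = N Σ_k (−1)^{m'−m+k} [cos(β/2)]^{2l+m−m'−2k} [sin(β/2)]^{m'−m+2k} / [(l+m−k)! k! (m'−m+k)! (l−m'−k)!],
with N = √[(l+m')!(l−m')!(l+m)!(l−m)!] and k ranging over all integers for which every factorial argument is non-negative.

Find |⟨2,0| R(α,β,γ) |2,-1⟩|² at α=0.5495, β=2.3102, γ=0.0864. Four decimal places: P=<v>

P=0.3718

Split into d^2_{0,-1}(β=2.3102) × two z-phases.
c=cos(2.310200/2)=0.403827, s=sin(2.310200/2)=0.914835; N=√[2·2·1·6]=4.898979
k∈{0,1} keeps every argument non-negative
  k=0: (−1)^1·4.8990/(2)·0.4038^3·0.9148^1 = -0.147572
  k=1: (−1)^2·4.8990/(2)·0.4038^1·0.9148^3 = +0.757356
d^2_{0,-1}(2.3102) = -0.147572 +0.757356 = +0.609783
|D^2_{0,-1}|² = |d^2_{0,-1}(β)|² = (+0.609783)² = 0.371836 (the z-rotation phases have unit modulus)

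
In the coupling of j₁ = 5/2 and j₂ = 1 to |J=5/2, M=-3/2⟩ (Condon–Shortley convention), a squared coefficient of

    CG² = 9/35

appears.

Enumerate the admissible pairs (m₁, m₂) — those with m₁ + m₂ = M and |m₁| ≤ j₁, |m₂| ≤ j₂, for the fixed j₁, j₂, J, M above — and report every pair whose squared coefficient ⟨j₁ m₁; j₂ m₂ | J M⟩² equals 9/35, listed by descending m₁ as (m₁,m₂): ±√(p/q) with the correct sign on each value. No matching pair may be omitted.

(-3/2,0): −√(9/35)

Admissible pairs with m₁+m₂ = M = -3/2: (-5/2,1), (-3/2,0), (-1/2,-1)
  (m₁,m₂)=(-1/2,-1): CG² = 16/35, CG = +√(16/35)
  (m₁,m₂)=(-3/2,0): CG² = 9/35, CG = −√(9/35)   ← matches the target
  (m₁,m₂)=(-5/2,1): CG² = 2/7, CG = −√(2/7)
Pairs with CG² = 9/35: (-3/2,0): −√(9/35)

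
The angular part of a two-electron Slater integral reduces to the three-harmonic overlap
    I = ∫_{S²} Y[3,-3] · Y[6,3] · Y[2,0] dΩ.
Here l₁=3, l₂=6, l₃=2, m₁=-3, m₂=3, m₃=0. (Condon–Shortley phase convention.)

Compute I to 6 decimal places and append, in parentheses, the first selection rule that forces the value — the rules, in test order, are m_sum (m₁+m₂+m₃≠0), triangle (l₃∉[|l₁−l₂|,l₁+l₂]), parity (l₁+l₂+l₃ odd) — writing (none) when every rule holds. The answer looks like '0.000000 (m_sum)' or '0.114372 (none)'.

l₃=2 ∉ [3,9] — triangle fails ⇒ I = 0

0.000000 (triangle)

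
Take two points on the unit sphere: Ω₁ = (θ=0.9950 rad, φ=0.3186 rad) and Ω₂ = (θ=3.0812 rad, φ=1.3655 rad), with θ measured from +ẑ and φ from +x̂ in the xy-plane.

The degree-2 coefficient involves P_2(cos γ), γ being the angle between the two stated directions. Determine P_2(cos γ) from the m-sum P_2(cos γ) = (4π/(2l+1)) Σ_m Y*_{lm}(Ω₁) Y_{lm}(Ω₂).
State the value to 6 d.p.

-0.097226

Addition theorem: P_2(cos γ) = (4π/5) Σ_m Y*_{lm}(Ω₁) Y_{lm}(Ω₂), m = −2…2:
  term(m=-2) = -0.000191-0.000331i   from Y*(Ω₁)=+0.218423+0.161677i, Y(Ω₂)=-0.001290-0.000562i
  term(m=-1) = -0.008215+0.014219i   from Y*(Ω₁)=+0.335072+0.110519i, Y(Ω₂)=-0.009488+0.045566i
  term(m=+0) = -0.021873-0.000000i   from Y*(Ω₁)=-0.034866-0.000000i, Y(Ω₂)=+0.627336+0.000000i
  term(m=+1) = -0.008215-0.014219i   from Y*(Ω₁)=-0.335072+0.110519i, Y(Ω₂)=+0.009488+0.045566i
  term(m=+2) = -0.000191+0.000331i   from Y*(Ω₁)=+0.218423-0.161677i, Y(Ω₂)=-0.001290+0.000562i
Σ over m = -0.038685-0.000000i; ×(4π/5) → -0.097226-0.000000i. Real part: -0.097226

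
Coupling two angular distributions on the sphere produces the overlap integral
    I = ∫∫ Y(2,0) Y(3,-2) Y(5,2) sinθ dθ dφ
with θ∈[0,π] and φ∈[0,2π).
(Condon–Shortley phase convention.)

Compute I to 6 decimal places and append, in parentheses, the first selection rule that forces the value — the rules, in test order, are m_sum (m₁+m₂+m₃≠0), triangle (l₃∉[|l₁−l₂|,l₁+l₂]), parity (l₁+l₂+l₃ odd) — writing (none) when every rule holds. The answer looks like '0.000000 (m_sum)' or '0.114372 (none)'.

0.190188 (none)

Rules hold: Σm=0, L=10 even, 1≤5≤5.
N = 5·7·11 = 385
Δ = 0!·4!·6!/11! = 1/2310
Racah Σ t=0..0: t=0:+1/144 = 1/144
⇒ 3j(2 3 5; 0 0 0)² = 10/231, sgn -1
Racah Σ t=0..0: t=0:+1/480 = 1/480
⇒ 3j(2 3 5; 0 -2 2)² = 3/110, sgn -1
4πI² = N·(3j₀)²·(3jₘ)² = 5/11
I = +1·√(0.454545/4π) = 0.19018827
No selection rule forces the value: the integral is nonzero (none).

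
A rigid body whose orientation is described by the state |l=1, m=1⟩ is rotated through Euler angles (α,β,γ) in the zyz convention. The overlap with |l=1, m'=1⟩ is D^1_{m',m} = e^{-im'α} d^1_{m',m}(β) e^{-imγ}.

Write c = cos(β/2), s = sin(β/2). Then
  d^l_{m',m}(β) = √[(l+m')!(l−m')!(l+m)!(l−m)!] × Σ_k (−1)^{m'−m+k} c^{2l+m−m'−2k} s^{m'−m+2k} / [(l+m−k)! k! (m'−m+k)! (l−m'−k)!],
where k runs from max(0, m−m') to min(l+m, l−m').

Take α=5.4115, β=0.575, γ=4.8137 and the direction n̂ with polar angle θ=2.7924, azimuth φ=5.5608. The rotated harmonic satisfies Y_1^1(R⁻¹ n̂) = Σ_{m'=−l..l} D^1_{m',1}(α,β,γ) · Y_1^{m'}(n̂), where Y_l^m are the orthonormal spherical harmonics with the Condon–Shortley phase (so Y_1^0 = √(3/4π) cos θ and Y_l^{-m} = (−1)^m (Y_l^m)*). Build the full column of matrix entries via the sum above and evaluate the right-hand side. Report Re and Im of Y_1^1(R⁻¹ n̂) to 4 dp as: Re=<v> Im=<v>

Need the full column D^1_{m',1} for m'=−1..1 at α=5.4115, β=0.5750, γ=4.8137.
cos(β/2)=0.958956, sin(β/2)=0.283556
d^1_{-1,1}: single k=2 term ⇒ +0.080404;  D = +0.066460+0.045253i
d^1_{0,1}: single k=1 term ⇒ +0.384549;  D = +0.038892+0.382577i
d^1_{1,1}: single k=0 term ⇒ +0.919596;  D = -0.640410+0.659948i
Y_1^{m'}(θ=2.7924,φ=5.5608) and Σ D·Y over m':
  (+0.0665+0.0453i)·(+0.0887+0.0782i)  (+0.0389+0.3826i)·(-0.4591+0.0000i)  (-0.6404+0.6599i)·(-0.0887+0.0782i)
Y_1^1(R⁻¹ n̂) = -0.010285-0.275017i

Re=-0.0103 Im=-0.2750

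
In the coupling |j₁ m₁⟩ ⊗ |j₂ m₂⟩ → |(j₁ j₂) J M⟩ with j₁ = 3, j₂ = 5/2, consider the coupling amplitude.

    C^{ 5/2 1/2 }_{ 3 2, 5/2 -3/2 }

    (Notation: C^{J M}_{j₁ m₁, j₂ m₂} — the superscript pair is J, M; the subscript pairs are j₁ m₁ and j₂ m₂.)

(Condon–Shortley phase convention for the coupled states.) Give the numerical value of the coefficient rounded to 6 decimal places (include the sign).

+0.267261

j₁+j₂−J=3  J+j₁−j₂=3  J−j₁+j₂=2  j₁+j₂+J+1=9
(j₁±m₁, j₂±m₂, J±M) = (5,1,1,4,3,2)
P² = 288/7
sum k=0..1:
  [0] +1/12 = 1/12
  [1] −1/24 = -1/24
S = 1/24
C² = P²·S² = 1/14 ; C = +0.267261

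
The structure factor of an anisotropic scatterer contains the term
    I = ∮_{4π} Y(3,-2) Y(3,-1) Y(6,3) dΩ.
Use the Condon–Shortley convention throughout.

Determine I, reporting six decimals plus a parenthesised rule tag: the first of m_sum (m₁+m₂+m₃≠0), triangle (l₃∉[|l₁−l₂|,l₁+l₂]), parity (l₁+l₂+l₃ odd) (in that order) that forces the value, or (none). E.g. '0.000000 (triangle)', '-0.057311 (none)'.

m-sum 0 ✓  L=12 even ✓  0≤6≤6 ✓
Π(2lᵢ+1) = 7×7×13 = 637
triangle coeff Δ(3,3,6) = 1/12012
Σ_t [0,0]: t=0:+1/1296 = 1/1296
(3j)²=100/3003 [(3 3 6; 0 0 0)], sign=+1
Σ_t [0,0]: t=0:+1/5760 = 1/5760
(3j)²=9/286 [(3 3 6; -2 -1 3)], sign=-1
⇒ 4πI² = 1050/1573
I = (-1)√(1050/1573/(4π)) = -0.23047581
No selection rule forces the value: the integral is nonzero (none).

-0.230476 (none)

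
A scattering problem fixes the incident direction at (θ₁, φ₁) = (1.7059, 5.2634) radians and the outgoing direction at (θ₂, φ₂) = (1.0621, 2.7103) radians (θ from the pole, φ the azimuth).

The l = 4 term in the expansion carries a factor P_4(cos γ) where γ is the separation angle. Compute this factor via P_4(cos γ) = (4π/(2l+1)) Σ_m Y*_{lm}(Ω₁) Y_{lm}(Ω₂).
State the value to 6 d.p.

Term-by-term m-sum for l=4 (normalisation 4π/9 = 1.396263):
  [-4]  conj(Y_{4,-4})(Ω₁) = (-0.252460, 0.343904) ; Y_{4,-4}(Ω₂) = (-0.039592, 0.254427) ; Δ = (-0.077503, -0.077848)
  [-3]  conj(Y_{4,-3})(Ω₁) = (0.163470, 0.013474) ; Y_{4,-3}(Ω₂) = (-0.111033, -0.390657) ; Δ = (-0.012887, -0.065357)
  [-2]  conj(Y_{4,-2})(Ω₁) = (0.129548, 0.255809) ; Y_{4,-2}(Ω₂) = (0.109624, 0.128002) ; Δ = (-0.018542, 0.044625)
  [-1]  conj(Y_{4,-1})(Ω₁) = (0.094974, -0.154555) ; Y_{4,-1}(Ω₂) = (0.244882, 0.112691) ; Δ = (0.040675, -0.027145)
  [+0]  conj(Y_{4,0})(Ω₁) = (0.261000, -0.000000) ; Y_{4,0}(Ω₂) = (-0.227107, 0.000000) ; Δ = (-0.059275, 0.000000)
  [+1]  conj(Y_{4,1})(Ω₁) = (-0.094974, -0.154555) ; Y_{4,1}(Ω₂) = (-0.244882, 0.112691) ; Δ = (0.040675, 0.027145)
  [+2]  conj(Y_{4,2})(Ω₁) = (0.129548, -0.255809) ; Y_{4,2}(Ω₂) = (0.109624, -0.128002) ; Δ = (-0.018542, -0.044625)
  [+3]  conj(Y_{4,3})(Ω₁) = (-0.163470, 0.013474) ; Y_{4,3}(Ω₂) = (0.111033, -0.390657) ; Δ = (-0.012887, 0.065357)
  [+4]  conj(Y_{4,4})(Ω₁) = (-0.252460, -0.343904) ; Y_{4,4}(Ω₂) = (-0.039592, -0.254427) ; Δ = (-0.077503, 0.077848)
Total Σ_m = (-0.195791, -0.000000). Multiply by 1.396263: (-0.273375, -0.000000). P_4(cos γ) = -0.273375

-0.273375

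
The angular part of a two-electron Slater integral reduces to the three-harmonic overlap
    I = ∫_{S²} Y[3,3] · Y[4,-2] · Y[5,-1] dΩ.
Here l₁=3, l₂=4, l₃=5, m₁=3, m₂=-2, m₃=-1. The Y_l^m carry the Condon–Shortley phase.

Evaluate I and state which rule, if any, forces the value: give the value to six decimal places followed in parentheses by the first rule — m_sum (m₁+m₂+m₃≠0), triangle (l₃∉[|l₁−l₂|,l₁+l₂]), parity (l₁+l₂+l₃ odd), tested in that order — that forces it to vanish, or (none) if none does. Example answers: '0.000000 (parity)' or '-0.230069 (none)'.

0.143662 (none)

Checks pass: Σm=0; 12 even; l₃=5∈[1,7].
(2·3+1)(2·4+1)(2·5+1) = 693
Δ: 2! 4! 6! / 13! → 1/180180
sum: t=0:+1/576 t=1:−1/144 t=2:+1/576 = -1/288
3j²(3 4 5; 0 0 0) = Δ·Π!·Σ² = 20/1001  (sign +1)
sum: t=0:+1/2304 = 1/2304
3j²(3 4 5; 3 -2 -1) = Δ·Π!·Σ² = 75/4004  (sign +1)
combine: 4πI² = 693·20/1001·75/4004 = 3375/13013
take √, sign +1: I = 0.14366244
No selection rule forces the value: the integral is nonzero (none).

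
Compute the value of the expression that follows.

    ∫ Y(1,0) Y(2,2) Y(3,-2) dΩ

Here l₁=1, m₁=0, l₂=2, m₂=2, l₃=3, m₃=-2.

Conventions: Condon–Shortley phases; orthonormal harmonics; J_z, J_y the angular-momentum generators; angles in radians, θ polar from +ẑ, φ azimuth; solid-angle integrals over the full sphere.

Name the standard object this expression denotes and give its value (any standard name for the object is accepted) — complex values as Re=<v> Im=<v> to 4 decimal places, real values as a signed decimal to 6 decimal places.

This is a Gaunt coefficient — the integral of a triple product of spherical harmonics over the sphere.
Checks pass: Σm=0; 6 even; l₃=3∈[1,3].
(2·1+1)(2·2+1)(2·3+1) = 105
Δ: 0! 2! 4! / 7! → 1/105
sum: t=0:+1/4 = 1/4
3j²(1 2 3; 0 0 0) = Δ·Π!·Σ² = 3/35  (sign -1)
sum: t=0:+1/24 = 1/24
3j²(1 2 3; 0 2 -2) = Δ·Π!·Σ² = 1/21  (sign -1)
combine: 4πI² = 105·3/35·1/21 = 3/7
take √, sign +1: I = 0.18467439

Gaunt coefficient, +0.184674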